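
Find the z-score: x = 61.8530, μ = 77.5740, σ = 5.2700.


z = (61.8530 - 77.5740)/5.2700
= -15.7210/5.2700
= -2.9831

z = -2.9831


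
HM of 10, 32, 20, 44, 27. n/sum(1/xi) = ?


Sum of reciprocals = 1/10 + 1/32 + 1/20 + 1/44 + 1/27 = 0.241014
HM = 5/0.241014 = 20.7457

HM = 20.7457


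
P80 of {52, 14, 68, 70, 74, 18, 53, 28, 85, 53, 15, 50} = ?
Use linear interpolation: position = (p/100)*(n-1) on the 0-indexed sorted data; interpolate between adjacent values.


Sorted: 14, 15, 18, 28, 50, 52, 53, 53, 68, 70, 74, 85
n = 12
Index = 80/100 * 11 = 8.8000
Lower = data[8] = 68, Upper = data[9] = 70
P80 = 68 + 0.8000*(2) = 69.6000

P80 = 69.6000


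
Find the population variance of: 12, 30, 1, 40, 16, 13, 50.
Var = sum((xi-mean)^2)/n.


Mean = 23.1429
Squared deviations: 124.1633, 47.0204, 490.3061, 284.1633, 51.0204, 102.8776, 721.3061
Sum = 1820.8571
Variance = 1820.8571/7 = 260.1224

Variance = 260.1224


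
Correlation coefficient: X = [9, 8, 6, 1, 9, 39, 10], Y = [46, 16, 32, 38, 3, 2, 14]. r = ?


Mean X = 11.7143, Mean Y = 21.5714
SD X = 11.485572, SD Y = 15.998724
Cov = -107.408163
r = -107.408163/(11.485572*15.998724) = -0.5845

r = -0.5845


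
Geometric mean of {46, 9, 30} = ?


Product = 46 × 9 × 30 = 12420
GM = 12420^(1/3) = 23.1583

GM = 23.1583


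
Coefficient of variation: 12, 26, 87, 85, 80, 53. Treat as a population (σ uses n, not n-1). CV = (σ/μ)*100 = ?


Mean = 57.1667
SD = 29.4812
CV = (29.4812/57.1667)*100 = 51.5705%

CV = 51.5705%


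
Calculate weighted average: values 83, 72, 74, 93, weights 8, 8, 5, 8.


Numerator = 83*8 + 72*8 + 74*5 + 93*8 = 2354
Denominator = 8 + 8 + 5 + 8 = 29
WM = 2354/29 = 81.1724

WM = 81.1724


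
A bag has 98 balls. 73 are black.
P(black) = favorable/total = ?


P = 73/98 = 0.7449

P = 0.7449


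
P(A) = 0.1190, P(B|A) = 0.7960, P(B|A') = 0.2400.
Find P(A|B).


P(B) = P(B|A)*P(A) + P(B|A')*P(A')
= 0.7960*0.1190 + 0.2400*0.8810
= 0.094724 + 0.211440 = 0.306164
P(A|B) = 0.094724/0.306164 = 0.3094

P(A|B) = 0.3094


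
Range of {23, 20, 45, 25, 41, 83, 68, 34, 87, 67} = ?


Max = 87, Min = 20
Range = 87 - 20 = 67

Range = 67


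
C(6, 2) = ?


C(6,2) = 6!/(2! × 4!)
= 720/(2 × 24)
= 15

C(6,2) = 15


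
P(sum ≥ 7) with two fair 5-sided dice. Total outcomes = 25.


Total outcomes = 5×5 = 25
Favorable (sum ≥ 7): 10
P = 10/25 = 0.4000

P = 0.4000


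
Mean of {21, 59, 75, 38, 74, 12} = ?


Sum = 21 + 59 + 75 + 38 + 74 + 12 = 279
n = 6
Mean = 279/6 = 46.5000

Mean = 46.5000


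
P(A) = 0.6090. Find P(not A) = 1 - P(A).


P(not A) = 1 - 0.6090 = 0.3910

P(not A) = 0.3910


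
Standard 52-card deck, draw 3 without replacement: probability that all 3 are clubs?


P(all clubs) = (13/52) × (12/51) × (11/50)
= 0.0129

P = 0.0129


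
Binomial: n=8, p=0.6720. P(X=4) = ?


C(8,4) = 70
p^4 = 0.203928
(1-p)^4 = 0.011574
P = 70 * 0.203928 * 0.011574 = 0.1652

P(X=4) = 0.1652


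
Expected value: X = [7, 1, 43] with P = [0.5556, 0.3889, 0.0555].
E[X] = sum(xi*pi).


E[X] = 7*0.5556 + 1*0.3889 + 43*0.0555
= 3.8892 + 0.3889 + 2.3865
= 6.6646

E[X] = 6.6646


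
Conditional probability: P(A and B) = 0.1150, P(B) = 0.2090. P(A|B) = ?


P(A|B) = 0.1150/0.2090 = 0.5502

P(A|B) = 0.5502


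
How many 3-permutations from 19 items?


P(19,3) = 19!/16!
= 121645100408832000/20922789888000
= 5814

P(19,3) = 5814


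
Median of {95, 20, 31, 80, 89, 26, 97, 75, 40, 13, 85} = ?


Sorted: 13, 20, 26, 31, 40, 75, 80, 85, 89, 95, 97
n = 11 (odd)
Middle value = 75

Median = 75


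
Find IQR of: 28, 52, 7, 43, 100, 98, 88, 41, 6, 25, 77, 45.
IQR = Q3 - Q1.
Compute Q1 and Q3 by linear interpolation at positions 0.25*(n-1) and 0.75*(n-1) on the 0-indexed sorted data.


Sorted: 6, 7, 25, 28, 41, 43, 45, 52, 77, 88, 98, 100
Q1 (25th %ile) = 27.2500
Q3 (75th %ile) = 79.7500
IQR = 79.7500 - 27.2500 = 52.5000

IQR = 52.5000


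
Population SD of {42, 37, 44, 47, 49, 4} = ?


Mean = 37.1667
Variance = 234.4722
SD = sqrt(234.4722) = 15.3125

SD = 15.3125


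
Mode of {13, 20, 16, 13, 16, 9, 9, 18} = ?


Frequencies: 9:2, 13:2, 16:2, 18:1, 20:1
Max frequency = 2
Mode = 9, 13, 16

Mode = 9, 13, 16


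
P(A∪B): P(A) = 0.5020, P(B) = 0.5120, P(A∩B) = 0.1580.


P(A∪B) = 0.5020 + 0.5120 - 0.1580
= 1.0140 - 0.1580
= 0.8560

P(A∪B) = 0.8560


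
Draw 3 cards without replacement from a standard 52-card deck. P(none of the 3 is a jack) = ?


P(no jacks) = (48/52) × (47/51) × (46/50)
= 0.7826

P = 0.7826


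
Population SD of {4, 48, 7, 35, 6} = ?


Mean = 20.0000
Variance = 326.0000
SD = sqrt(326.0000) = 18.0555

SD = 18.0555


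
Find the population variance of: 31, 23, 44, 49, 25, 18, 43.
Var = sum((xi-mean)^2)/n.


Mean = 33.2857
Squared deviations: 5.2245, 105.7959, 114.7959, 246.9388, 68.6531, 233.6531, 94.3673
Sum = 869.4286
Variance = 869.4286/7 = 124.2041

Variance = 124.2041


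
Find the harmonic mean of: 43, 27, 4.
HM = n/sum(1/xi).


Sum of reciprocals = 1/43 + 1/27 + 1/4 = 0.310293
HM = 3/0.310293 = 9.6683

HM = 9.6683


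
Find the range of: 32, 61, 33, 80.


Max = 80, Min = 32
Range = 80 - 32 = 48

Range = 48


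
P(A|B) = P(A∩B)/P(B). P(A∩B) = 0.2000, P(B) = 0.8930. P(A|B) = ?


P(A|B) = 0.2000/0.8930 = 0.2240

P(A|B) = 0.2240


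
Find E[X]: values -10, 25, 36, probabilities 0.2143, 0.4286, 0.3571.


E[X] = -10*0.2143 + 25*0.4286 + 36*0.3571
= -2.1430 + 10.7150 + 12.8556
= 21.4276

E[X] = 21.4276


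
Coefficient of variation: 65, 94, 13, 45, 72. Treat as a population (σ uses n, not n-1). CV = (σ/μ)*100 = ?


Mean = 57.8000
SD = 27.3306
CV = (27.3306/57.8000)*100 = 47.2847%

CV = 47.2847%


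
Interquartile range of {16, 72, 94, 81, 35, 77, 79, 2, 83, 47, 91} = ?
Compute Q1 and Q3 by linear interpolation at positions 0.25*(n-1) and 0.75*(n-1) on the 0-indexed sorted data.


Sorted: 2, 16, 35, 47, 72, 77, 79, 81, 83, 91, 94
Q1 (25th %ile) = 41.0000
Q3 (75th %ile) = 82.0000
IQR = 82.0000 - 41.0000 = 41.0000

IQR = 41.0000


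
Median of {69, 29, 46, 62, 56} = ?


Sorted: 29, 46, 56, 62, 69
n = 5 (odd)
Middle value = 56

Median = 56


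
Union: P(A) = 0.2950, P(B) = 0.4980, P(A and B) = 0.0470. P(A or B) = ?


P(A∪B) = 0.2950 + 0.4980 - 0.0470
= 0.7930 - 0.0470
= 0.7460

P(A∪B) = 0.7460


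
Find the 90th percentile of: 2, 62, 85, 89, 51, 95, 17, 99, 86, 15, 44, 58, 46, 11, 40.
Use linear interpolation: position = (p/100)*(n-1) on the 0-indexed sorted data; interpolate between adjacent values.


Sorted: 2, 11, 15, 17, 40, 44, 46, 51, 58, 62, 85, 86, 89, 95, 99
n = 15
Index = 90/100 * 14 = 12.6000
Lower = data[12] = 89, Upper = data[13] = 95
P90 = 89 + 0.6000*(6) = 92.6000

P90 = 92.6000


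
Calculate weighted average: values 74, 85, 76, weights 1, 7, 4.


Numerator = 74*1 + 85*7 + 76*4 = 973
Denominator = 1 + 7 + 4 = 12
WM = 973/12 = 81.0833

WM = 81.0833


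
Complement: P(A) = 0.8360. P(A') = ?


P(not A) = 1 - 0.8360 = 0.1640

P(not A) = 0.1640


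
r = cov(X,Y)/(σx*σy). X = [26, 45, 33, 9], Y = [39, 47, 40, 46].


Mean X = 28.2500, Mean Y = 43.0000
SD X = 13.026415, SD Y = 3.535534
Cov = 1.000000
r = 1.000000/(13.026415*3.535534) = 0.0217

r = 0.0217


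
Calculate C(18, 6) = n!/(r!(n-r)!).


C(18,6) = 18!/(6! × 12!)
= 6402373705728000/(720 × 479001600)
= 18564

C(18,6) = 18564


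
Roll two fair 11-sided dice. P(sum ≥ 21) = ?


Total outcomes = 11×11 = 121
Favorable (sum ≥ 21): 3
P = 3/121 = 0.0248

P = 0.0248


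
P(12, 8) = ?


P(12,8) = 12!/4!
= 479001600/24
= 19958400

P(12,8) = 19958400


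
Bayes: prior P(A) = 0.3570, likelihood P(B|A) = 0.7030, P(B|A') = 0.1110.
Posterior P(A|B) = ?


P(B) = P(B|A)*P(A) + P(B|A')*P(A')
= 0.7030*0.3570 + 0.1110*0.6430
= 0.250971 + 0.071373 = 0.322344
P(A|B) = 0.250971/0.322344 = 0.7786

P(A|B) = 0.7786


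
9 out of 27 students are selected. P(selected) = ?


P = 9/27 = 0.3333

P = 0.3333


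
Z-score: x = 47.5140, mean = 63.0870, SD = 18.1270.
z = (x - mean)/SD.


z = (47.5140 - 63.0870)/18.1270
= -15.5730/18.1270
= -0.8591

z = -0.8591


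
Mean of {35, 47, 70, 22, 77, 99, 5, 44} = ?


Sum = 35 + 47 + 70 + 22 + 77 + 99 + 5 + 44 = 399
n = 8
Mean = 399/8 = 49.8750

Mean = 49.8750


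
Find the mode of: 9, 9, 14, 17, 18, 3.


Frequencies: 3:1, 9:2, 14:1, 17:1, 18:1
Max frequency = 2
Mode = 9

Mode = 9


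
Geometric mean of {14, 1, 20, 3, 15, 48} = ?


Product = 14 × 1 × 20 × 3 × 15 × 48 = 604800
GM = 604800^(1/6) = 9.1961

GM = 9.1961


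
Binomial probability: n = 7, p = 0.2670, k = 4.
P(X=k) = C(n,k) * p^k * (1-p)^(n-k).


C(7,4) = 35
p^4 = 0.005082
(1-p)^3 = 0.393833
P = 35 * 0.005082 * 0.393833 = 0.0701

P(X=4) = 0.0701


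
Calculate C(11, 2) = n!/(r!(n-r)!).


C(11,2) = 11!/(2! × 9!)
= 39916800/(2 × 362880)
= 55

C(11,2) = 55


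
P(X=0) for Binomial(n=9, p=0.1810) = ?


C(9,0) = 1
p^0 = 1.000000
(1-p)^9 = 0.165789
P = 1 * 1.000000 * 0.165789 = 0.1658

P(X=0) = 0.1658


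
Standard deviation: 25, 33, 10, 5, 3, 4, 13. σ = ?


Mean = 13.2857
Variance = 113.9184
SD = sqrt(113.9184) = 10.6733

SD = 10.6733


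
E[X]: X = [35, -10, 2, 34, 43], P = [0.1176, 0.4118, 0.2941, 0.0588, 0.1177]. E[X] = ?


E[X] = 35*0.1176 - 10*0.4118 + 2*0.2941 + 34*0.0588 + 43*0.1177
= 4.1160 - 4.1180 + 0.5882 + 1.9992 + 5.0611
= 7.6465

E[X] = 7.6465


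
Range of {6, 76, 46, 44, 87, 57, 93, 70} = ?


Max = 93, Min = 6
Range = 93 - 6 = 87

Range = 87


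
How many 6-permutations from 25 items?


P(25,6) = 25!/19!
= 15511210043330985984000000/121645100408832000
= 127512000

P(25,6) = 127512000


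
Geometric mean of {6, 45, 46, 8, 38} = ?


Product = 6 × 45 × 46 × 8 × 38 = 3775680
GM = 3775680^(1/5) = 20.6728

GM = 20.6728


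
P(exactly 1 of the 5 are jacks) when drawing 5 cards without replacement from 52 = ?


Hypergeometric: P(X=1) = C(4,1)·C(48,4) / C(52,5)
= 4 × 194580 / 2598960
= 778320/2598960 = 0.2995

P = 0.2995


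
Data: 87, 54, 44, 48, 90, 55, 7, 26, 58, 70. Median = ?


Sorted: 7, 26, 44, 48, 54, 55, 58, 70, 87, 90
n = 10 (even)
Middle values: 54 and 55
Median = (54+55)/2 = 54.5000

Median = 54.5000


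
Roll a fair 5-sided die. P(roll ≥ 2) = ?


Favorable outcomes (roll ≥ 2): 4
Total outcomes = 5
P = 4/5 = 0.8000

P = 0.8000


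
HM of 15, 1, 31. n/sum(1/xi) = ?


Sum of reciprocals = 1/15 + 1/1 + 1/31 = 1.098925
HM = 3/1.098925 = 2.7299

HM = 2.7299


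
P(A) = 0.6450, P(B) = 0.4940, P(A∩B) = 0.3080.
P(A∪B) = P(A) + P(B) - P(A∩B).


P(A∪B) = 0.6450 + 0.4940 - 0.3080
= 1.1390 - 0.3080
= 0.8310

P(A∪B) = 0.8310


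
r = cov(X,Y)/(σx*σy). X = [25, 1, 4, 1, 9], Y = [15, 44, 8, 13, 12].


Mean X = 8.0000, Mean Y = 18.4000
SD X = 8.988882, SD Y = 13.001538
Cov = -32.800000
r = -32.800000/(8.988882*13.001538) = -0.2807

r = -0.2807


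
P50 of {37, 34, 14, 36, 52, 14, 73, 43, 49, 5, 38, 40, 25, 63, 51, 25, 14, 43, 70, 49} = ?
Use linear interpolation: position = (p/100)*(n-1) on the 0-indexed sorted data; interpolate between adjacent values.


Sorted: 5, 14, 14, 14, 25, 25, 34, 36, 37, 38, 40, 43, 43, 49, 49, 51, 52, 63, 70, 73
n = 20
Index = 50/100 * 19 = 9.5000
Lower = data[9] = 38, Upper = data[10] = 40
P50 = 38 + 0.5000*(2) = 39.0000

P50 = 39.0000


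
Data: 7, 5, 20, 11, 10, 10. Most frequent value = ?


Frequencies: 5:1, 7:1, 10:2, 11:1, 20:1
Max frequency = 2
Mode = 10

Mode = 10


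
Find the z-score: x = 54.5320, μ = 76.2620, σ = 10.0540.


z = (54.5320 - 76.2620)/10.0540
= -21.7300/10.0540
= -2.1613

z = -2.1613


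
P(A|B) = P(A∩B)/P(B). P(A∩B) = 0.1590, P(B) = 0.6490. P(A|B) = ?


P(A|B) = 0.1590/0.6490 = 0.2450

P(A|B) = 0.2450


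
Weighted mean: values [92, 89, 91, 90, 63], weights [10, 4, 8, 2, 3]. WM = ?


Numerator = 92*10 + 89*4 + 91*8 + 90*2 + 63*3 = 2373
Denominator = 10 + 4 + 8 + 2 + 3 = 27
WM = 2373/27 = 87.8889

WM = 87.8889


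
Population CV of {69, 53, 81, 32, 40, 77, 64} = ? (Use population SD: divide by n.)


Mean = 59.4286
SD = 17.1452
CV = (17.1452/59.4286)*100 = 28.8502%

CV = 28.8502%


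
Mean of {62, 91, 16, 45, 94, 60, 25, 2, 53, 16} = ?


Sum = 62 + 91 + 16 + 45 + 94 + 60 + 25 + 2 + 53 + 16 = 464
n = 10
Mean = 464/10 = 46.4000

Mean = 46.4000


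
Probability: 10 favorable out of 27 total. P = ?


P = 10/27 = 0.3704

P = 0.3704


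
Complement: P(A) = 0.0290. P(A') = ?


P(not A) = 1 - 0.0290 = 0.9710

P(not A) = 0.9710


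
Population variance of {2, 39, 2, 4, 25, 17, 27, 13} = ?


Mean = 16.1250
Squared deviations: 199.5156, 523.2656, 199.5156, 147.0156, 78.7656, 0.7656, 118.2656, 9.7656
Sum = 1276.8750
Variance = 1276.8750/8 = 159.6094

Variance = 159.6094


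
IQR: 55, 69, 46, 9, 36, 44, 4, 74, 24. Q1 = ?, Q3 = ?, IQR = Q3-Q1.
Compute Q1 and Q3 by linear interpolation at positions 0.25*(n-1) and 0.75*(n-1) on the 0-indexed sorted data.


Sorted: 4, 9, 24, 36, 44, 46, 55, 69, 74
Q1 (25th %ile) = 24.0000
Q3 (75th %ile) = 55.0000
IQR = 55.0000 - 24.0000 = 31.0000

IQR = 31.0000


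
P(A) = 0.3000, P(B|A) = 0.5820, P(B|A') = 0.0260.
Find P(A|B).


P(B) = P(B|A)*P(A) + P(B|A')*P(A')
= 0.5820*0.3000 + 0.0260*0.7000
= 0.174600 + 0.018200 = 0.192800
P(A|B) = 0.174600/0.192800 = 0.9056

P(A|B) = 0.9056


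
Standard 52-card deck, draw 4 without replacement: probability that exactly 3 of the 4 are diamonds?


Hypergeometric: P(X=3) = C(13,3)·C(39,1) / C(52,4)
= 286 × 39 / 270725
= 11154/270725 = 0.0412

P = 0.0412


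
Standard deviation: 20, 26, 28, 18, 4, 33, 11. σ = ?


Mean = 20.0000
Variance = 87.1429
SD = sqrt(87.1429) = 9.3350

SD = 9.3350


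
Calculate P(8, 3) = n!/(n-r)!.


P(8,3) = 8!/5!
= 40320/120
= 336

P(8,3) = 336


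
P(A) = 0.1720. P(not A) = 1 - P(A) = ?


P(not A) = 1 - 0.1720 = 0.8280

P(not A) = 0.8280


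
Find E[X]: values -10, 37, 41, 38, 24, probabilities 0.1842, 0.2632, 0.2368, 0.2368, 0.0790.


E[X] = -10*0.1842 + 37*0.2632 + 41*0.2368 + 38*0.2368 + 24*0.0790
= -1.8420 + 9.7384 + 9.7088 + 8.9984 + 1.8960
= 28.4996

E[X] = 28.4996


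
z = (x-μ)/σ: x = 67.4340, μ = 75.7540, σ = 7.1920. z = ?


z = (67.4340 - 75.7540)/7.1920
= -8.3200/7.1920
= -1.1568

z = -1.1568


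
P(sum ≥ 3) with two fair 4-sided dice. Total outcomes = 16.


Total outcomes = 4×4 = 16
Favorable (sum ≥ 3): 15
P = 15/16 = 0.9375

P = 0.9375


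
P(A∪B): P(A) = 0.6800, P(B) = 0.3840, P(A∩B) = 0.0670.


P(A∪B) = 0.6800 + 0.3840 - 0.0670
= 1.0640 - 0.0670
= 0.9970

P(A∪B) = 0.9970


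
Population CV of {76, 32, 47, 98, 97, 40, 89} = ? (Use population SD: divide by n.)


Mean = 68.4286
SD = 26.0925
CV = (26.0925/68.4286)*100 = 38.1309%

CV = 38.1309%


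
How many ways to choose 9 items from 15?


C(15,9) = 15!/(9! × 6!)
= 1307674368000/(362880 × 720)
= 5005

C(15,9) = 5005


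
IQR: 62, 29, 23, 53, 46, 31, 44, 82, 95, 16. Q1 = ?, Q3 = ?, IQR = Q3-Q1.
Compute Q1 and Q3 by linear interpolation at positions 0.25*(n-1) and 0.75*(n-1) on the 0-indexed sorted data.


Sorted: 16, 23, 29, 31, 44, 46, 53, 62, 82, 95
Q1 (25th %ile) = 29.5000
Q3 (75th %ile) = 59.7500
IQR = 59.7500 - 29.5000 = 30.2500

IQR = 30.2500


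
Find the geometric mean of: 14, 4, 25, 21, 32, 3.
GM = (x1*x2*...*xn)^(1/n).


Product = 14 × 4 × 25 × 21 × 32 × 3 = 2822400
GM = 2822400^(1/6) = 11.8878

GM = 11.8878


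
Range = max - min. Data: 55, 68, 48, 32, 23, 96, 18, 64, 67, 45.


Max = 96, Min = 18
Range = 96 - 18 = 78

Range = 78


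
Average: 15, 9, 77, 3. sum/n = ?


Sum = 15 + 9 + 77 + 3 = 104
n = 4
Mean = 104/4 = 26.0000

Mean = 26.0000


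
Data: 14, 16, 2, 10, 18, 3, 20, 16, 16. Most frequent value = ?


Frequencies: 2:1, 3:1, 10:1, 14:1, 16:3, 18:1, 20:1
Max frequency = 3
Mode = 16

Mode = 16


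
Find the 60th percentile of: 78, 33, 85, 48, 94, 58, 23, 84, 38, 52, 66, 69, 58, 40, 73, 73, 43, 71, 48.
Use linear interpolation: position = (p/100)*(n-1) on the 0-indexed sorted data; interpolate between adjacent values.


Sorted: 23, 33, 38, 40, 43, 48, 48, 52, 58, 58, 66, 69, 71, 73, 73, 78, 84, 85, 94
n = 19
Index = 60/100 * 18 = 10.8000
Lower = data[10] = 66, Upper = data[11] = 69
P60 = 66 + 0.8000*(3) = 68.4000

P60 = 68.4000


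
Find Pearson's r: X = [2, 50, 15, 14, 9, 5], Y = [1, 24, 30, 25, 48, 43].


Mean X = 15.8333, Mean Y = 28.5000
SD X = 15.952185, SD Y = 15.173991
Cov = -9.750000
r = -9.750000/(15.952185*15.173991) = -0.0403

r = -0.0403


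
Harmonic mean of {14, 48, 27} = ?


Sum of reciprocals = 1/14 + 1/48 + 1/27 = 0.129299
HM = 3/0.129299 = 23.2020

HM = 23.2020


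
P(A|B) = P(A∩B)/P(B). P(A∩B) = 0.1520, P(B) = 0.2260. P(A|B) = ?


P(A|B) = 0.1520/0.2260 = 0.6726

P(A|B) = 0.6726


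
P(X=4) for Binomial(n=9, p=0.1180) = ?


C(9,4) = 126
p^4 = 0.000194
(1-p)^5 = 0.533756
P = 126 * 0.000194 * 0.533756 = 0.0130

P(X=4) = 0.0130


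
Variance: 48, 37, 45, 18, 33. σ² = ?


Mean = 36.2000
Squared deviations: 139.2400, 0.6400, 77.4400, 331.2400, 10.2400
Sum = 558.8000
Variance = 558.8000/5 = 111.7600

Variance = 111.7600


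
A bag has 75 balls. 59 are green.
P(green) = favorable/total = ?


P = 59/75 = 0.7867

P = 0.7867


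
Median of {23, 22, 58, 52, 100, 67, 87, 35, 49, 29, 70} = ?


Sorted: 22, 23, 29, 35, 49, 52, 58, 67, 70, 87, 100
n = 11 (odd)
Middle value = 52

Median = 52


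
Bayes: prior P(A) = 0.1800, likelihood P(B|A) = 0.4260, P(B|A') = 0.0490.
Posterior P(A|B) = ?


P(B) = P(B|A)*P(A) + P(B|A')*P(A')
= 0.4260*0.1800 + 0.0490*0.8200
= 0.076680 + 0.040180 = 0.116860
P(A|B) = 0.076680/0.116860 = 0.6562

P(A|B) = 0.6562


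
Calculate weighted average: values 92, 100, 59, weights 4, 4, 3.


Numerator = 92*4 + 100*4 + 59*3 = 945
Denominator = 4 + 4 + 3 = 11
WM = 945/11 = 85.9091

WM = 85.9091


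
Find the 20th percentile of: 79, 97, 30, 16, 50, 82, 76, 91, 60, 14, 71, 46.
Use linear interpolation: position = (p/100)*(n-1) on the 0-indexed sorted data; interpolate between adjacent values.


Sorted: 14, 16, 30, 46, 50, 60, 71, 76, 79, 82, 91, 97
n = 12
Index = 20/100 * 11 = 2.2000
Lower = data[2] = 30, Upper = data[3] = 46
P20 = 30 + 0.2000*(16) = 33.2000

P20 = 33.2000


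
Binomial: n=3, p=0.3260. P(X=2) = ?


C(3,2) = 3
p^2 = 0.106276
(1-p)^1 = 0.674000
P = 3 * 0.106276 * 0.674000 = 0.2149

P(X=2) = 0.2149


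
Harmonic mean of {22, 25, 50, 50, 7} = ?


Sum of reciprocals = 1/22 + 1/25 + 1/50 + 1/50 + 1/7 = 0.268312
HM = 5/0.268312 = 18.6350

HM = 18.6350


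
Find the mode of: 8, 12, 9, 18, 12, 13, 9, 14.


Frequencies: 8:1, 9:2, 12:2, 13:1, 14:1, 18:1
Max frequency = 2
Mode = 9, 12

Mode = 9, 12


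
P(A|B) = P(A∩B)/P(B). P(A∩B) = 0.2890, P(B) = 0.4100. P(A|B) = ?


P(A|B) = 0.2890/0.4100 = 0.7049

P(A|B) = 0.7049


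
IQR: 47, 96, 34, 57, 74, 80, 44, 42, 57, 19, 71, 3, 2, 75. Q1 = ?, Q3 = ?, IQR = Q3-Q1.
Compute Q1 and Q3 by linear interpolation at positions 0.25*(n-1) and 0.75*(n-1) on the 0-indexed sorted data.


Sorted: 2, 3, 19, 34, 42, 44, 47, 57, 57, 71, 74, 75, 80, 96
Q1 (25th %ile) = 36.0000
Q3 (75th %ile) = 73.2500
IQR = 73.2500 - 36.0000 = 37.2500

IQR = 37.2500


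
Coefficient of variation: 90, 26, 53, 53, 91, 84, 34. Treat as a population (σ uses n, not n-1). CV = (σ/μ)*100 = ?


Mean = 61.5714
SD = 24.9277
CV = (24.9277/61.5714)*100 = 40.4857%

CV = 40.4857%


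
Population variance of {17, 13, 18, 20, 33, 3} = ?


Mean = 17.3333
Squared deviations: 0.1111, 18.7778, 0.4444, 7.1111, 245.4444, 205.4444
Sum = 477.3333
Variance = 477.3333/6 = 79.5556

Variance = 79.5556


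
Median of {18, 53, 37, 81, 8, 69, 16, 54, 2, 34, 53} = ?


Sorted: 2, 8, 16, 18, 34, 37, 53, 53, 54, 69, 81
n = 11 (odd)
Middle value = 37

Median = 37


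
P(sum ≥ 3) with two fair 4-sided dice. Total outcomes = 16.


Total outcomes = 4×4 = 16
Favorable (sum ≥ 3): 15
P = 15/16 = 0.9375

P = 0.9375


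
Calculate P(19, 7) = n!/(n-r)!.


P(19,7) = 19!/12!
= 121645100408832000/479001600
= 253955520

P(19,7) = 253955520


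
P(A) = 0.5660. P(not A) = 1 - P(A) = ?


P(not A) = 1 - 0.5660 = 0.4340

P(not A) = 0.4340


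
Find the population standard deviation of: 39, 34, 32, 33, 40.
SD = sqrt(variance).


Mean = 35.6000
Variance = 10.6400
SD = sqrt(10.6400) = 3.2619

SD = 3.2619


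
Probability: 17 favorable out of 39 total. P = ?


P = 17/39 = 0.4359

P = 0.4359


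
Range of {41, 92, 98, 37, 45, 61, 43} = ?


Max = 98, Min = 37
Range = 98 - 37 = 61

Range = 61


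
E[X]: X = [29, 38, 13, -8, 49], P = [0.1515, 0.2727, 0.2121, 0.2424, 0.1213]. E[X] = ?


E[X] = 29*0.1515 + 38*0.2727 + 13*0.2121 - 8*0.2424 + 49*0.1213
= 4.3935 + 10.3626 + 2.7573 - 1.9392 + 5.9437
= 21.5179

E[X] = 21.5179


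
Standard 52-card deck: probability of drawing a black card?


26 black cards in 52 cards
P = 26/52 = 0.5000

P = 0.5000


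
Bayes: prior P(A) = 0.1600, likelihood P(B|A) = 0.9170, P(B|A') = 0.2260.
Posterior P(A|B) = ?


P(B) = P(B|A)*P(A) + P(B|A')*P(A')
= 0.9170*0.1600 + 0.2260*0.8400
= 0.146720 + 0.189840 = 0.336560
P(A|B) = 0.146720/0.336560 = 0.4359

P(A|B) = 0.4359


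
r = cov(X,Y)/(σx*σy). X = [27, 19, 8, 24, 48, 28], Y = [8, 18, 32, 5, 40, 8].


Mean X = 25.6667, Mean Y = 18.5000
SD X = 12.009256, SD Y = 13.212999
Cov = 38.166667
r = 38.166667/(12.009256*13.212999) = 0.2405

r = 0.2405


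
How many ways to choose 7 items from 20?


C(20,7) = 20!/(7! × 13!)
= 2432902008176640000/(5040 × 6227020800)
= 77520

C(20,7) = 77520


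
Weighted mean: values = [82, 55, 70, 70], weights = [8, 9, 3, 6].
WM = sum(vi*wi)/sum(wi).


Numerator = 82*8 + 55*9 + 70*3 + 70*6 = 1781
Denominator = 8 + 9 + 3 + 6 = 26
WM = 1781/26 = 68.5000

WM = 68.5000


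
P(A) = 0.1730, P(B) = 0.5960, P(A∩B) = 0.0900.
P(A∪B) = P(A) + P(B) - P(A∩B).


P(A∪B) = 0.1730 + 0.5960 - 0.0900
= 0.7690 - 0.0900
= 0.6790

P(A∪B) = 0.6790


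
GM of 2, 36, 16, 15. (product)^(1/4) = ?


Product = 2 × 36 × 16 × 15 = 17280
GM = 17280^(1/4) = 11.4653

GM = 11.4653


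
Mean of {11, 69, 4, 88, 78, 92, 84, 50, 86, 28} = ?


Sum = 11 + 69 + 4 + 88 + 78 + 92 + 84 + 50 + 86 + 28 = 590
n = 10
Mean = 590/10 = 59.0000

Mean = 59.0000


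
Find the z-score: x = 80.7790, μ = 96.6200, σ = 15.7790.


z = (80.7790 - 96.6200)/15.7790
= -15.8410/15.7790
= -1.0039

z = -1.0039


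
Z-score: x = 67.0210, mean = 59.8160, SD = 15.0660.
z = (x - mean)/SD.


z = (67.0210 - 59.8160)/15.0660
= 7.2050/15.0660
= 0.4782

z = 0.4782


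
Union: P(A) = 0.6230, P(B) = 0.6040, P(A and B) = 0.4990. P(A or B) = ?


P(A∪B) = 0.6230 + 0.6040 - 0.4990
= 1.2270 - 0.4990
= 0.7280

P(A∪B) = 0.7280


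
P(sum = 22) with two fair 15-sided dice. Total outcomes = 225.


Total outcomes = 15×15 = 225
Favorable (sum = 22): 9
P = 9/225 = 0.0400

P = 0.0400


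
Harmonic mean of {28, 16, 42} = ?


Sum of reciprocals = 1/28 + 1/16 + 1/42 = 0.122024
HM = 3/0.122024 = 24.5854

HM = 24.5854


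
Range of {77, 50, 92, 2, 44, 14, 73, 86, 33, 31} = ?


Max = 92, Min = 2
Range = 92 - 2 = 90

Range = 90


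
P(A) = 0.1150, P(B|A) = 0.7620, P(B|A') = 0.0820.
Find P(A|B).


P(B) = P(B|A)*P(A) + P(B|A')*P(A')
= 0.7620*0.1150 + 0.0820*0.8850
= 0.087630 + 0.072570 = 0.160200
P(A|B) = 0.087630/0.160200 = 0.5470

P(A|B) = 0.5470


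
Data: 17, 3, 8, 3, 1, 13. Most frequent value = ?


Frequencies: 1:1, 3:2, 8:1, 13:1, 17:1
Max frequency = 2
Mode = 3

Mode = 3


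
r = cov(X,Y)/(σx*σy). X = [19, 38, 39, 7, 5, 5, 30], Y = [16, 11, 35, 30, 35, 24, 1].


Mean X = 20.4286, Mean Y = 21.7143
SD X = 14.160883, SD Y = 11.972758
Cov = -69.020408
r = -69.020408/(14.160883*11.972758) = -0.4071

r = -0.4071


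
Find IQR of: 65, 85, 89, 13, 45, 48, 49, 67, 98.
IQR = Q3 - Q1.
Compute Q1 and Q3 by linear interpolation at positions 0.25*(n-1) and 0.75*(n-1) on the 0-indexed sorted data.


Sorted: 13, 45, 48, 49, 65, 67, 85, 89, 98
Q1 (25th %ile) = 48.0000
Q3 (75th %ile) = 85.0000
IQR = 85.0000 - 48.0000 = 37.0000

IQR = 37.0000


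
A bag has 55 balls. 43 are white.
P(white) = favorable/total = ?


P = 43/55 = 0.7818

P = 0.7818


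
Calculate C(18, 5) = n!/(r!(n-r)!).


C(18,5) = 18!/(5! × 13!)
= 6402373705728000/(120 × 6227020800)
= 8568

C(18,5) = 8568


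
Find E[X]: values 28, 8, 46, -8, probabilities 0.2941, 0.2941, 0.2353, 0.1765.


E[X] = 28*0.2941 + 8*0.2941 + 46*0.2353 - 8*0.1765
= 8.2348 + 2.3528 + 10.8238 - 1.4120
= 19.9994

E[X] = 19.9994


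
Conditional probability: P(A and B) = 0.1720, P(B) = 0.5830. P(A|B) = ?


P(A|B) = 0.1720/0.5830 = 0.2950

P(A|B) = 0.2950


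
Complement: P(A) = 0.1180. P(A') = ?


P(not A) = 1 - 0.1180 = 0.8820

P(not A) = 0.8820


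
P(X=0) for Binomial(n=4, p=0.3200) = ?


C(4,0) = 1
p^0 = 1.000000
(1-p)^4 = 0.213814
P = 1 * 1.000000 * 0.213814 = 0.2138

P(X=0) = 0.2138


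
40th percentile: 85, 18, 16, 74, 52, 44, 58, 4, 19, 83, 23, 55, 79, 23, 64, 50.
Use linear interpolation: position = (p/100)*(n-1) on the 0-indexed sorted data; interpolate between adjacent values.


Sorted: 4, 16, 18, 19, 23, 23, 44, 50, 52, 55, 58, 64, 74, 79, 83, 85
n = 16
Index = 40/100 * 15 = 6.0000
Lower = data[6] = 44, Upper = data[7] = 50
P40 = 44 + 0*(6) = 44.0000

P40 = 44.0000


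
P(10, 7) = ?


P(10,7) = 10!/3!
= 3628800/6
= 604800

P(10,7) = 604800


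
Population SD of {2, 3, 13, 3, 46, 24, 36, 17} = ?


Mean = 18.0000
Variance = 234.5000
SD = sqrt(234.5000) = 15.3134

SD = 15.3134


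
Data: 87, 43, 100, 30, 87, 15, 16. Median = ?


Sorted: 15, 16, 30, 43, 87, 87, 100
n = 7 (odd)
Middle value = 43

Median = 43


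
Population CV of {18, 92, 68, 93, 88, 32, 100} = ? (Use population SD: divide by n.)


Mean = 70.1429
SD = 30.2108
CV = (30.2108/70.1429)*100 = 43.0704%

CV = 43.0704%


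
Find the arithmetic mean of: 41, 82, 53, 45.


Sum = 41 + 82 + 53 + 45 = 221
n = 4
Mean = 221/4 = 55.2500

Mean = 55.2500


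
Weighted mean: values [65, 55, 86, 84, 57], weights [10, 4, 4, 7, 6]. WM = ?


Numerator = 65*10 + 55*4 + 86*4 + 84*7 + 57*6 = 2144
Denominator = 10 + 4 + 4 + 7 + 6 = 31
WM = 2144/31 = 69.1613

WM = 69.1613


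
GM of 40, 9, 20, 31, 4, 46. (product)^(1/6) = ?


Product = 40 × 9 × 20 × 31 × 4 × 46 = 41068800
GM = 41068800^(1/6) = 18.5746

GM = 18.5746


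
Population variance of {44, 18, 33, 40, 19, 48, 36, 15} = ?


Mean = 31.6250
Squared deviations: 153.1406, 185.6406, 1.8906, 70.1406, 159.3906, 268.1406, 19.1406, 276.3906
Sum = 1133.8750
Variance = 1133.8750/8 = 141.7344

Variance = 141.7344


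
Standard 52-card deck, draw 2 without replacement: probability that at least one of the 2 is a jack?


P(at least one) = 1 - P(none)
P(none) = (48/52) × (47/51) = 0.850679
P(at least one) = 1 - 0.850679 = 0.1493

P = 0.1493


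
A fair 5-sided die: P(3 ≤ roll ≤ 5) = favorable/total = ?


Favorable outcomes (3 ≤ roll ≤ 5): 3
Total outcomes = 5
P = 3/5 = 0.6000

P = 0.6000


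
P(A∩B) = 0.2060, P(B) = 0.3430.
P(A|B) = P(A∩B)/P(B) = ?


P(A|B) = 0.2060/0.3430 = 0.6006

P(A|B) = 0.6006


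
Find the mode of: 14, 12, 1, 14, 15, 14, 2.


Frequencies: 1:1, 2:1, 12:1, 14:3, 15:1
Max frequency = 3
Mode = 14

Mode = 14


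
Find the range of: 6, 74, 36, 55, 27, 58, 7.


Max = 74, Min = 6
Range = 74 - 6 = 68

Range = 68


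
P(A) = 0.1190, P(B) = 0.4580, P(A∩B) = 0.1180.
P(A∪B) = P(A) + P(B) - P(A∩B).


P(A∪B) = 0.1190 + 0.4580 - 0.1180
= 0.5770 - 0.1180
= 0.4590

P(A∪B) = 0.4590


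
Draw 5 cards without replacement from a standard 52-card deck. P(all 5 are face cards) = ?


P(all face cards) = (12/52) × (11/51) × (10/50) × (9/49) × (8/48)
= 0.0003

P = 0.0003


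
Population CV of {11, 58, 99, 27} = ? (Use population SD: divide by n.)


Mean = 48.7500
SD = 33.5736
CV = (33.5736/48.7500)*100 = 68.8690%

CV = 68.8690%


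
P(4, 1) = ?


P(4,1) = 4!/3!
= 24/6
= 4

P(4,1) = 4


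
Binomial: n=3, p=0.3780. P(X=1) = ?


C(3,1) = 3
p^1 = 0.378000
(1-p)^2 = 0.386884
P = 3 * 0.378000 * 0.386884 = 0.4387

P(X=1) = 0.4387


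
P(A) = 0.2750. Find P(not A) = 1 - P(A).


P(not A) = 1 - 0.2750 = 0.7250

P(not A) = 0.7250


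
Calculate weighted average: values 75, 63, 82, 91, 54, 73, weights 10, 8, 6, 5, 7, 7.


Numerator = 75*10 + 63*8 + 82*6 + 91*5 + 54*7 + 73*7 = 3090
Denominator = 10 + 8 + 6 + 5 + 7 + 7 = 43
WM = 3090/43 = 71.8605

WM = 71.8605


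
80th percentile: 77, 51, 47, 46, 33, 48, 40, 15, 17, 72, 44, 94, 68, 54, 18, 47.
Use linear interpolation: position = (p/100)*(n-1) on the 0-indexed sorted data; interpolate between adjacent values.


Sorted: 15, 17, 18, 33, 40, 44, 46, 47, 47, 48, 51, 54, 68, 72, 77, 94
n = 16
Index = 80/100 * 15 = 12.0000
Lower = data[12] = 68, Upper = data[13] = 72
P80 = 68 + 0*(4) = 68.0000

P80 = 68.0000


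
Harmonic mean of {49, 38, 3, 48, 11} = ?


Sum of reciprocals = 1/49 + 1/38 + 1/3 + 1/48 + 1/11 = 0.491800
HM = 5/0.491800 = 10.1667

HM = 10.1667


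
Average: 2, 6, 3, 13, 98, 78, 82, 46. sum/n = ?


Sum = 2 + 6 + 3 + 13 + 98 + 78 + 82 + 46 = 328
n = 8
Mean = 328/8 = 41.0000

Mean = 41.0000


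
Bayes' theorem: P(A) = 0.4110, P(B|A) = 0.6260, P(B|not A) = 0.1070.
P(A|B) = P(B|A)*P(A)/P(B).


P(B) = P(B|A)*P(A) + P(B|A')*P(A')
= 0.6260*0.4110 + 0.1070*0.5890
= 0.257286 + 0.063023 = 0.320309
P(A|B) = 0.257286/0.320309 = 0.8032

P(A|B) = 0.8032


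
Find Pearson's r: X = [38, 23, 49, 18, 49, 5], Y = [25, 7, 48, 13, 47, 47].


Mean X = 30.3333, Mean Y = 31.1667
SD X = 16.346933, SD Y = 17.013883
Cov = 93.777778
r = 93.777778/(16.346933*17.013883) = 0.3372

r = 0.3372


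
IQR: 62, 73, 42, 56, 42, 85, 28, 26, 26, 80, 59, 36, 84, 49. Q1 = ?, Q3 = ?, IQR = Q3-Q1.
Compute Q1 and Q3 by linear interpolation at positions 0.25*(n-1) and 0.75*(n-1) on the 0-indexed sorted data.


Sorted: 26, 26, 28, 36, 42, 42, 49, 56, 59, 62, 73, 80, 84, 85
Q1 (25th %ile) = 37.5000
Q3 (75th %ile) = 70.2500
IQR = 70.2500 - 37.5000 = 32.7500

IQR = 32.7500


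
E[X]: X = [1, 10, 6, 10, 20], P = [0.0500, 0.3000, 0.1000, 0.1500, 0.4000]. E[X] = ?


E[X] = 1*0.0500 + 10*0.3000 + 6*0.1000 + 10*0.1500 + 20*0.4000
= 0.0500 + 3.0000 + 0.6000 + 1.5000 + 8.0000
= 13.1500

E[X] = 13.1500


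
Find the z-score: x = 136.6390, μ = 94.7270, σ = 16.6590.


z = (136.6390 - 94.7270)/16.6590
= 41.9120/16.6590
= 2.5159

z = 2.5159


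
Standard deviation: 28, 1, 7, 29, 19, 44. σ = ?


Mean = 21.3333
Variance = 206.8889
SD = sqrt(206.8889) = 14.3836

SD = 14.3836


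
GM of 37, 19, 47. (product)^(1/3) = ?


Product = 37 × 19 × 47 = 33041
GM = 33041^(1/3) = 32.0886

GM = 32.0886


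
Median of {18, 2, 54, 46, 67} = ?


Sorted: 2, 18, 46, 54, 67
n = 5 (odd)
Middle value = 46

Median = 46


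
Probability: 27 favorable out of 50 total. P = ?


P = 27/50 = 0.5400

P = 0.5400


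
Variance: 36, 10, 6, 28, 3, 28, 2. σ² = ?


Mean = 16.1429
Squared deviations: 394.3061, 37.7347, 102.8776, 140.5918, 172.7347, 140.5918, 200.0204
Sum = 1188.8571
Variance = 1188.8571/7 = 169.8367

Variance = 169.8367


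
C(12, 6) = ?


C(12,6) = 12!/(6! × 6!)
= 479001600/(720 × 720)
= 924

C(12,6) = 924


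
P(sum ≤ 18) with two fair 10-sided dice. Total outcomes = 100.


Total outcomes = 10×10 = 100
Favorable (sum ≤ 18): 97
P = 97/100 = 0.9700

P = 0.9700


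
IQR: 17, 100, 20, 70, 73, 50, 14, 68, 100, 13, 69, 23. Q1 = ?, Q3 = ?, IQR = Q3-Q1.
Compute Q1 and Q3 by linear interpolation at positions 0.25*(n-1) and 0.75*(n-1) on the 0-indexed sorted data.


Sorted: 13, 14, 17, 20, 23, 50, 68, 69, 70, 73, 100, 100
Q1 (25th %ile) = 19.2500
Q3 (75th %ile) = 70.7500
IQR = 70.7500 - 19.2500 = 51.5000

IQR = 51.5000


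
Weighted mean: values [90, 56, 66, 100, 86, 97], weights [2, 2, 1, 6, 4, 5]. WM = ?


Numerator = 90*2 + 56*2 + 66*1 + 100*6 + 86*4 + 97*5 = 1787
Denominator = 2 + 2 + 1 + 6 + 4 + 5 = 20
WM = 1787/20 = 89.3500

WM = 89.3500


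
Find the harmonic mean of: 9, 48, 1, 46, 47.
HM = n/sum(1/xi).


Sum of reciprocals = 1/9 + 1/48 + 1/1 + 1/46 + 1/47 = 1.174960
HM = 5/1.174960 = 4.2555

HM = 4.2555


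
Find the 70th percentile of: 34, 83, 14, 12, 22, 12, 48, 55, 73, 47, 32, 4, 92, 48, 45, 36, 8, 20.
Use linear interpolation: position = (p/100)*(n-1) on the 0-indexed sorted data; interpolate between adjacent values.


Sorted: 4, 8, 12, 12, 14, 20, 22, 32, 34, 36, 45, 47, 48, 48, 55, 73, 83, 92
n = 18
Index = 70/100 * 17 = 11.9000
Lower = data[11] = 47, Upper = data[12] = 48
P70 = 47 + 0.9000*(1) = 47.9000

P70 = 47.9000


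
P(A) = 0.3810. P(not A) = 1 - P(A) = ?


P(not A) = 1 - 0.3810 = 0.6190

P(not A) = 0.6190


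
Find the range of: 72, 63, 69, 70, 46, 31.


Max = 72, Min = 31
Range = 72 - 31 = 41

Range = 41


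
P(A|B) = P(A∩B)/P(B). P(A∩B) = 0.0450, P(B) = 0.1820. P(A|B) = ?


P(A|B) = 0.0450/0.1820 = 0.2473

P(A|B) = 0.2473


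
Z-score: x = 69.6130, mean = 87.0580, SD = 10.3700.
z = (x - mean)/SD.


z = (69.6130 - 87.0580)/10.3700
= -17.4450/10.3700
= -1.6823

z = -1.6823


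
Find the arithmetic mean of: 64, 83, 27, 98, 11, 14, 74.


Sum = 64 + 83 + 27 + 98 + 11 + 14 + 74 = 371
n = 7
Mean = 371/7 = 53.0000

Mean = 53.0000


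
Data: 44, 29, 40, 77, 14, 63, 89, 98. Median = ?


Sorted: 14, 29, 40, 44, 63, 77, 89, 98
n = 8 (even)
Middle values: 44 and 63
Median = (44+63)/2 = 53.5000

Median = 53.5000


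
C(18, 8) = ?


C(18,8) = 18!/(8! × 10!)
= 6402373705728000/(40320 × 3628800)
= 43758

C(18,8) = 43758


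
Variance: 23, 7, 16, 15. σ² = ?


Mean = 15.2500
Squared deviations: 60.0625, 68.0625, 0.5625, 0.0625
Sum = 128.7500
Variance = 128.7500/4 = 32.1875

Variance = 32.1875


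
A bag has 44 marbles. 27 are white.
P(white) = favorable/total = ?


P = 27/44 = 0.6136

P = 0.6136


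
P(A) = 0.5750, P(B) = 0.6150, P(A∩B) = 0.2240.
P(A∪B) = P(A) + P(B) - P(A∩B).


P(A∪B) = 0.5750 + 0.6150 - 0.2240
= 1.1900 - 0.2240
= 0.9660

P(A∪B) = 0.9660


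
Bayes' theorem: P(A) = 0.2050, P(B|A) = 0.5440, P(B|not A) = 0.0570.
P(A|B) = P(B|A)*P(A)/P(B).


P(B) = P(B|A)*P(A) + P(B|A')*P(A')
= 0.5440*0.2050 + 0.0570*0.7950
= 0.111520 + 0.045315 = 0.156835
P(A|B) = 0.111520/0.156835 = 0.7111

P(A|B) = 0.7111


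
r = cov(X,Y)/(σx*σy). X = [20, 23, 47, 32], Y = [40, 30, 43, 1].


Mean X = 30.5000, Mean Y = 28.5000
SD X = 10.500000, SD Y = 16.590660
Cov = 16.500000
r = 16.500000/(10.500000*16.590660) = 0.0947

r = 0.0947


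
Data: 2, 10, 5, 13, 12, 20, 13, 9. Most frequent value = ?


Frequencies: 2:1, 5:1, 9:1, 10:1, 12:1, 13:2, 20:1
Max frequency = 2
Mode = 13

Mode = 13


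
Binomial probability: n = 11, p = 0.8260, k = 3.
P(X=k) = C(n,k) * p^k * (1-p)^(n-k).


C(11,3) = 165
p^3 = 0.563560
(1-p)^8 = 8.402219e-07
P = 165 * 0.563560 * 8.402219e-07 = 7.8130e-05

P(X=3) = 7.8130e-05


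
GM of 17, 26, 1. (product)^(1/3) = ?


Product = 17 × 26 × 1 = 442
GM = 442^(1/3) = 7.6174

GM = 7.6174


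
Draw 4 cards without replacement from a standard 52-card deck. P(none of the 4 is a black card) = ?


P(no black cards) = (26/52) × (25/51) × (24/50) × (23/49)
= 0.0552

P = 0.0552


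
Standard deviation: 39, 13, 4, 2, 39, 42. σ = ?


Mean = 23.1667
Variance = 295.8056
SD = sqrt(295.8056) = 17.1990

SD = 17.1990


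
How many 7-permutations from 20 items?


P(20,7) = 20!/13!
= 2432902008176640000/6227020800
= 390700800

P(20,7) = 390700800


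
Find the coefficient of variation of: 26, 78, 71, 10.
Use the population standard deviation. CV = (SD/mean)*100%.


Mean = 46.2500
SD = 28.9169
CV = (28.9169/46.2500)*100 = 62.5230%

CV = 62.5230%


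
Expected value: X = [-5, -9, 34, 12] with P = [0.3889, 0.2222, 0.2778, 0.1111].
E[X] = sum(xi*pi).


E[X] = -5*0.3889 - 9*0.2222 + 34*0.2778 + 12*0.1111
= -1.9445 - 1.9998 + 9.4452 + 1.3332
= 6.8341

E[X] = 6.8341


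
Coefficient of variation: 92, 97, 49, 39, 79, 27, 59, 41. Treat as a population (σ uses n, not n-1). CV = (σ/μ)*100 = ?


Mean = 60.3750
SD = 24.4077
CV = (24.4077/60.3750)*100 = 40.4268%

CV = 40.4268%


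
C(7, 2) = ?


C(7,2) = 7!/(2! × 5!)
= 5040/(2 × 120)
= 21

C(7,2) = 21


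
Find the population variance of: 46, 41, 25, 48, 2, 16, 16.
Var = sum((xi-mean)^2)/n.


Mean = 27.7143
Squared deviations: 334.3673, 176.5102, 7.3673, 411.5102, 661.2245, 137.2245, 137.2245
Sum = 1865.4286
Variance = 1865.4286/7 = 266.4898

Variance = 266.4898


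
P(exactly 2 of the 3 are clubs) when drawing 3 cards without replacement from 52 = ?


Hypergeometric: P(X=2) = C(13,2)·C(39,1) / C(52,3)
= 78 × 39 / 22100
= 3042/22100 = 0.1376

P = 0.1376


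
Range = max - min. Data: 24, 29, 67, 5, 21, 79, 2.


Max = 79, Min = 2
Range = 79 - 2 = 77

Range = 77


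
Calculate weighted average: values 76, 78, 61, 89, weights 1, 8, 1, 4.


Numerator = 76*1 + 78*8 + 61*1 + 89*4 = 1117
Denominator = 1 + 8 + 1 + 4 = 14
WM = 1117/14 = 79.7857

WM = 79.7857


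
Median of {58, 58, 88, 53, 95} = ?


Sorted: 53, 58, 58, 88, 95
n = 5 (odd)
Middle value = 58

Median = 58


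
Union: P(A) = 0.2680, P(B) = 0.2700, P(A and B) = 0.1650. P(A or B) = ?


P(A∪B) = 0.2680 + 0.2700 - 0.1650
= 0.5380 - 0.1650
= 0.3730

P(A∪B) = 0.3730


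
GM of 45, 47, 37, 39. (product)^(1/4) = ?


Product = 45 × 47 × 37 × 39 = 3051945
GM = 3051945^(1/4) = 41.7969

GM = 41.7969


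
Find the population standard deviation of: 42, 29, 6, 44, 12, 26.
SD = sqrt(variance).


Mean = 26.5000
Variance = 197.2500
SD = sqrt(197.2500) = 14.0446

SD = 14.0446


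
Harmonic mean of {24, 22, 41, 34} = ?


Sum of reciprocals = 1/24 + 1/22 + 1/41 + 1/34 = 0.140923
HM = 4/0.140923 = 28.3843

HM = 28.3843


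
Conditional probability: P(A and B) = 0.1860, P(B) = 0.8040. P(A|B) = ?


P(A|B) = 0.1860/0.8040 = 0.2313

P(A|B) = 0.2313


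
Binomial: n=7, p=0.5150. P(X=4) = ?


C(7,4) = 35
p^4 = 0.070344
(1-p)^3 = 0.114084
P = 35 * 0.070344 * 0.114084 = 0.2809

P(X=4) = 0.2809


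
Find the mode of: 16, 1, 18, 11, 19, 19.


Frequencies: 1:1, 11:1, 16:1, 18:1, 19:2
Max frequency = 2
Mode = 19

Mode = 19


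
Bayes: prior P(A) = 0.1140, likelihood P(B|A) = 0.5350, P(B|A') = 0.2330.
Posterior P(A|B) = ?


P(B) = P(B|A)*P(A) + P(B|A')*P(A')
= 0.5350*0.1140 + 0.2330*0.8860
= 0.060990 + 0.206438 = 0.267428
P(A|B) = 0.060990/0.267428 = 0.2281

P(A|B) = 0.2281


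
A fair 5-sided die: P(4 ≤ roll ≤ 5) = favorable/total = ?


Favorable outcomes (4 ≤ roll ≤ 5): 2
Total outcomes = 5
P = 2/5 = 0.4000

P = 0.4000


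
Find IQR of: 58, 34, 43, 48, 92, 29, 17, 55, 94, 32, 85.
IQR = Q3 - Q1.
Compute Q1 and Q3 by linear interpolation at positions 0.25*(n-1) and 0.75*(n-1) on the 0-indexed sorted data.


Sorted: 17, 29, 32, 34, 43, 48, 55, 58, 85, 92, 94
Q1 (25th %ile) = 33.0000
Q3 (75th %ile) = 71.5000
IQR = 71.5000 - 33.0000 = 38.5000

IQR = 38.5000


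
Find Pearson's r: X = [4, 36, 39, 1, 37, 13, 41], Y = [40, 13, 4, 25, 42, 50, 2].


Mean X = 24.4286, Mean Y = 25.1429
SD X = 16.369459, SD Y = 17.939809
Cov = -172.061224
r = -172.061224/(16.369459*17.939809) = -0.5859

r = -0.5859


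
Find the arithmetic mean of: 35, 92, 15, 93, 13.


Sum = 35 + 92 + 15 + 93 + 13 = 248
n = 5
Mean = 248/5 = 49.6000

Mean = 49.6000
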